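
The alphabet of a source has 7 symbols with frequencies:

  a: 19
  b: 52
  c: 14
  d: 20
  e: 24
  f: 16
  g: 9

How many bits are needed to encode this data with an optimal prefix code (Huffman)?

Merge the two smallest weights repeatedly:
combine g(9), c(14) → 23
combine f(16), a(19) → 35
combine d(20), 23 → 43
combine e(24), 35 → 59
combine 43, b(52) → 95
combine 59, 95 → 154
Total encoded bits = sum of merged weights = 23 + 35 + 43 + 59 + 95 + 154 = 409.

409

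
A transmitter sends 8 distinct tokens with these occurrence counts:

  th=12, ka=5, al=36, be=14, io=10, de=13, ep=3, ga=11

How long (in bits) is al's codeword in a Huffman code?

Build the tree from the bottom:
combine ep(3), ka(5) → 8
combine 8, io(10) → 18
combine ga(11), th(12) → 23
combine de(13), be(14) → 27
combine 18, 23 → 41
combine 27, al(36) → 63
combine 41, 63 → 104
al sits 2 levels below the root, so its codeword is 2 bits.

2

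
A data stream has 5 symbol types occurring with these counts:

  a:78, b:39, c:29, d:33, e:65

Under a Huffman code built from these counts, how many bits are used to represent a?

Huffman merges, smallest pair first:
combine c(29), d(33) → 62
combine b(39), 62 → 101
combine e(65), a(78) → 143
combine 101, 143 → 244
The subtree containing a is merged 2 times, so code length = 2.

2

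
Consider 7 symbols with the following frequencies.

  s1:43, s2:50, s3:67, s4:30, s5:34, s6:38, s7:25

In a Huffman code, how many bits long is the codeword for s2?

3

Huffman merges, smallest pair first:
combine s7(25), s4(30) → 55
combine s5(34), s6(38) → 72
combine s1(43), s2(50) → 93
combine 55, s3(67) → 122
combine 72, 93 → 165
combine 122, 165 → 287
s2's leaf is at depth 3, giving a 3-bit codeword.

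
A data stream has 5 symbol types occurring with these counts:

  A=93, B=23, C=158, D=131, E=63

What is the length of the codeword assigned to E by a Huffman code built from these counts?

3

Huffman merges, smallest pair first:
B(23) + E(63) → 86
86 + A(93) → 179
D(131) + C(158) → 289
179 + 289 → 468
E's leaf is at depth 3, giving a 3-bit codeword.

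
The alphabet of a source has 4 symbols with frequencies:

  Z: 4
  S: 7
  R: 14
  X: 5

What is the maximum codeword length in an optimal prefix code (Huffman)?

3

Merge the two lowest-weight nodes at each step:
merge Z(4) and X(5): 9
merge S(7) and 9: 16
merge R(14) and 16: 30
Maximum depth reached is 3.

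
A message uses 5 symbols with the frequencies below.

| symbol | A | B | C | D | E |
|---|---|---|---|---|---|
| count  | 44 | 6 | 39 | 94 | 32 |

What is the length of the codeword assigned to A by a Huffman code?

2

Build the tree from the bottom:
merge B(6) and E(32): 38
merge 38 and C(39): 77
merge A(44) and 77: 121
merge D(94) and 121: 215
A's leaf is at depth 2, giving a 2-bit codeword.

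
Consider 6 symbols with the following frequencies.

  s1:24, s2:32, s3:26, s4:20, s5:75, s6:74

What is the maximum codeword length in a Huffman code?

Merge the two lowest-weight nodes at each step:
combine s4(20), s1(24) → 44
combine s3(26), s2(32) → 58
combine 44, 58 → 102
combine s6(74), s5(75) → 149
combine 102, 149 → 251
The rarest symbols sit at the bottom; the longest codeword is 3 bits.

3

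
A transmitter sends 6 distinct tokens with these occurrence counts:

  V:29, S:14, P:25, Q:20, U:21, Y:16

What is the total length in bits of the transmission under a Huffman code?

Build the Huffman tree bottom-up:
combine S(14), Y(16) → 30
combine Q(20), U(21) → 41
combine P(25), V(29) → 54
combine 30, 41 → 71
combine 54, 71 → 125
The encoded length is the sum of every internal node's weight: 30 + 41 + 54 + 71 + 125 = 321 bits.

321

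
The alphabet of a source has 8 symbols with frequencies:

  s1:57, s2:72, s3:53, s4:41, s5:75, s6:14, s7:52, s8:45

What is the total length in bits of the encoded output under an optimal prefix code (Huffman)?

Greedily combine the two least-frequent nodes:
s6(14) + s4(41) → 55
s8(45) + s7(52) → 97
s3(53) + 55 → 108
s1(57) + s2(72) → 129
s5(75) + 97 → 172
108 + 129 → 237
172 + 237 → 409
Each symbol's bit-cost is frequency × depth; summing gives 1207 bits (equivalently 55 + 97 + 108 + 129 + 172 + 237 + 409).

1207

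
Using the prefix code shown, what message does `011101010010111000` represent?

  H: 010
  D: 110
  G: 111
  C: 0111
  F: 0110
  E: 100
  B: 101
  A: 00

Read left to right; each codeword is recognised as soon as it completes (prefix code):
  0111→C | 010→H | 100→E | 101→B | 110→D | 00→A
Decoded message: CHEBDA

CHEBDA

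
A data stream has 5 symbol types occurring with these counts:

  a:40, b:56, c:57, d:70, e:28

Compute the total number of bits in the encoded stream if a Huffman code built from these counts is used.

570

Build the Huffman tree bottom-up:
combine e(28), a(40) → 68
combine b(56), c(57) → 113
combine 68, d(70) → 138
combine 113, 138 → 251
The encoded length is the sum of every internal node's weight: 68 + 113 + 138 + 251 = 570 bits.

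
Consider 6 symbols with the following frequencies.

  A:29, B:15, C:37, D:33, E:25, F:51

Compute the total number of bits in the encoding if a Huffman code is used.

482

Build the Huffman tree bottom-up:
B(15) + E(25) → 40
A(29) + D(33) → 62
C(37) + 40 → 77
F(51) + 62 → 113
77 + 113 → 190
The encoded length is the sum of every internal node's weight: 40 + 62 + 77 + 113 + 190 = 482 bits.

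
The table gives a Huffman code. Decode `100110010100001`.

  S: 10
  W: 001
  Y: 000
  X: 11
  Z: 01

Read left to right; each codeword is recognised as soon as it completes (prefix code):
  10→S | 01→Z | 10→S | 01→Z | 01→Z | 000→Y | 01→Z
Decoded message: SZSZZYZ

SZSZZYZ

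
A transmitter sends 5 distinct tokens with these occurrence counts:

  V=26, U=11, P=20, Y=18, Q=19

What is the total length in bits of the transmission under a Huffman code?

Greedily combine the two least-frequent nodes:
combine U(11), Y(18) → 29
combine Q(19), P(20) → 39
combine V(26), 29 → 55
combine 39, 55 → 94
The encoded length is the sum of every internal node's weight: 29 + 39 + 55 + 94 = 217 bits.

217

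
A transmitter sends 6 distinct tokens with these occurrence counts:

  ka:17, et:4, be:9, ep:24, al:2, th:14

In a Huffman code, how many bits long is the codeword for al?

4

Repeatedly merge the two smallest:
combine al(2), et(4) → 6
combine 6, be(9) → 15
combine th(14), 15 → 29
combine ka(17), ep(24) → 41
combine 29, 41 → 70
The subtree containing al is merged 4 times, so code length = 4.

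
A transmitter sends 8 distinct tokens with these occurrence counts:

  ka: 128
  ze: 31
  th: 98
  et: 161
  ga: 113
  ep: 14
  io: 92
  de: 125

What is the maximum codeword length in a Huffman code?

Merge the two lowest-weight nodes at each step:
combine ep(14), ze(31) → 45
combine 45, io(92) → 137
combine th(98), ga(113) → 211
combine de(125), ka(128) → 253
combine 137, et(161) → 298
combine 211, 253 → 464
combine 298, 464 → 762
The rarest symbols sit at the bottom; the longest codeword is 4 bits.

4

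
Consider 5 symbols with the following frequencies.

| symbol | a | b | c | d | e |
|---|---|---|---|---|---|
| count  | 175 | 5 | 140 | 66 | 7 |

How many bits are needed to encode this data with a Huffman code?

Build the Huffman tree bottom-up:
combine b(5), e(7) → 12
combine 12, d(66) → 78
combine 78, c(140) → 218
combine a(175), 218 → 393
The encoded length is the sum of every internal node's weight: 12 + 78 + 218 + 393 = 701 bits.

701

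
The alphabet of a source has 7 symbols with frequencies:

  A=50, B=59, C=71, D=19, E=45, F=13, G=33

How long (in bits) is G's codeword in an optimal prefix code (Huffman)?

3

Repeatedly merge the two smallest:
merge F(13) and D(19): 32
merge 32 and G(33): 65
merge E(45) and A(50): 95
merge B(59) and 65: 124
merge C(71) and 95: 166
merge 124 and 166: 290
G's leaf is at depth 3, giving a 3-bit codeword.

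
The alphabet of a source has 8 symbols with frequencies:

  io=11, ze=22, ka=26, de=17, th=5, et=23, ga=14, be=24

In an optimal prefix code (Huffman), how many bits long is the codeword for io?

Huffman merges, smallest pair first:
merge th(5) and io(11): 16
merge ga(14) and 16: 30
merge de(17) and ze(22): 39
merge et(23) and be(24): 47
merge ka(26) and 30: 56
merge 39 and 47: 86
merge 56 and 86: 142
io sits 4 levels below the root, so its codeword is 4 bits.

4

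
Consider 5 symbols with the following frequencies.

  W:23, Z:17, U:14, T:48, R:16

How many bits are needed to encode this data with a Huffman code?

258

Build the Huffman tree bottom-up:
merge U(14) and R(16): 30
merge Z(17) and W(23): 40
merge 30 and 40: 70
merge T(48) and 70: 118
Total encoded bits = sum of merged weights = 30 + 40 + 70 + 118 = 258.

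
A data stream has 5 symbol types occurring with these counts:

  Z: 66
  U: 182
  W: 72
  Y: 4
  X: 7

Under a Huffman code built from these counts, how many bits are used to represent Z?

3

Huffman merges, smallest pair first:
combine Y(4), X(7) → 11
combine 11, Z(66) → 77
combine W(72), 77 → 149
combine 149, U(182) → 331
Z sits 3 levels below the root, so its codeword is 3 bits.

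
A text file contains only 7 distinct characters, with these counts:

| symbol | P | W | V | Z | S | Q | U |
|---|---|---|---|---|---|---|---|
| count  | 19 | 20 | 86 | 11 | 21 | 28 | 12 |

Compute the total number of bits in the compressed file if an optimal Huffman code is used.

481

Build the Huffman tree bottom-up:
combine Z(11), U(12) → 23
combine P(19), W(20) → 39
combine S(21), 23 → 44
combine Q(28), 39 → 67
combine 44, 67 → 111
combine V(86), 111 → 197
The encoded length is the sum of every internal node's weight: 23 + 39 + 44 + 67 + 111 + 197 = 481 bits.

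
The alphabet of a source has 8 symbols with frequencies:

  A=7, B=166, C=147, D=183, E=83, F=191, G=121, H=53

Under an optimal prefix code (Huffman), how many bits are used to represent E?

4

Repeatedly merge the two smallest:
combine A(7), H(53) → 60
combine 60, E(83) → 143
combine G(121), 143 → 264
combine C(147), B(166) → 313
combine D(183), F(191) → 374
combine 264, 313 → 577
combine 374, 577 → 951
E's leaf is at depth 4, giving a 4-bit codeword.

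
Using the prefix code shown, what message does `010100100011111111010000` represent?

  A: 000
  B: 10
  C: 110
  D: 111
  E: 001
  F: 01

Read left to right; each codeword is recognised as soon as it completes (prefix code):
  01→F | 01→F | 001→E | 000→A | 111→D | 111→D | 110→C | 10→B | 000→A
Decoded message: FFEADDCBA

FFEADDCBA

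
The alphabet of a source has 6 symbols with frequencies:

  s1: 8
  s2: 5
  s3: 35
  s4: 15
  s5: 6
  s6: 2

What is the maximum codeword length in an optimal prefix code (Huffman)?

Merge the two lowest-weight nodes at each step:
merge s6(2) and s2(5): 7
merge s5(6) and 7: 13
merge s1(8) and 13: 21
merge s4(15) and 21: 36
merge s3(35) and 36: 71
The rarest symbols sit at the bottom; the longest codeword is 5 bits.

5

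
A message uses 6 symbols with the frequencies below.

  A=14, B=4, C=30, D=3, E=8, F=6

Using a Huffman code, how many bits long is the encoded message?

Merge the two smallest weights repeatedly:
merge D(3) and B(4): 7
merge F(6) and 7: 13
merge E(8) and 13: 21
merge A(14) and 21: 35
merge C(30) and 35: 65
The encoded length is the sum of every internal node's weight: 7 + 13 + 21 + 35 + 65 = 141 bits.

141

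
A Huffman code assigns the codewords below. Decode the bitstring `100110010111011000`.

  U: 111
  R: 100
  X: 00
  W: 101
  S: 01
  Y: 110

Read left to right; each codeword is recognised as soon as it completes (prefix code):
  100→R | 110→Y | 01→S | 01→S | 110→Y | 110→Y | 00→X
Decoded message: RYSSYYX

RYSSYYX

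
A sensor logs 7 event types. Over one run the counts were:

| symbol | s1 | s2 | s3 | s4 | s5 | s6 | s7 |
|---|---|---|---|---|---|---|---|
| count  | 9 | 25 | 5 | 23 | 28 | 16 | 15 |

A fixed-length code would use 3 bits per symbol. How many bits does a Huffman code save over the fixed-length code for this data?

Fixed-length: 3 bits × 121 symbols = 363 bits.
Huffman merges:
s3(5) + s1(9) → 14
14 + s7(15) → 29
s6(16) + s4(23) → 39
s2(25) + s5(28) → 53
29 + 39 → 68
53 + 68 → 121
Huffman total = 14 + 29 + 39 + 53 + 68 + 121 = 324 bits.
Saving = 363 − 324 = 39 bits.

39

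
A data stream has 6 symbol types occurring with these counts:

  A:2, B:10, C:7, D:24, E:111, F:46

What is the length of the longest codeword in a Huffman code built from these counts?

5

Merge the two lowest-weight nodes at each step:
combine A(2), C(7) → 9
combine 9, B(10) → 19
combine 19, D(24) → 43
combine 43, F(46) → 89
combine 89, E(111) → 200
The first pair merged (A, C) ends up deepest, at depth 5.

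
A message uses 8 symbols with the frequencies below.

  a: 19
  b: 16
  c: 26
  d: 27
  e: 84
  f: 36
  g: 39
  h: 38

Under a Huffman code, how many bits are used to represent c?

3

Repeatedly merge the two smallest:
merge b(16) and a(19): 35
merge c(26) and d(27): 53
merge 35 and f(36): 71
merge h(38) and g(39): 77
merge 53 and 71: 124
merge 77 and e(84): 161
merge 124 and 161: 285
c's leaf is at depth 3, giving a 3-bit codeword.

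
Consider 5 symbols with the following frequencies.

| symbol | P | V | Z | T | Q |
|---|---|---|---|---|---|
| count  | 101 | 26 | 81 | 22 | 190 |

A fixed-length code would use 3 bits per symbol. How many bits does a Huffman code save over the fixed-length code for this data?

433

Fixed-length: 3 bits × 420 symbols = 1260 bits.
Huffman merges:
combine T(22), V(26) → 48
combine 48, Z(81) → 129
combine P(101), 129 → 230
combine Q(190), 230 → 420
Huffman total = 48 + 129 + 230 + 420 = 827 bits.
Saving = 1260 − 827 = 433 bits.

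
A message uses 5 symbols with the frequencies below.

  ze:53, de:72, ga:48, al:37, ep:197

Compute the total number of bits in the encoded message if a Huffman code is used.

827

Greedily combine the two least-frequent nodes:
merge al(37) and ga(48): 85
merge ze(53) and de(72): 125
merge 85 and 125: 210
merge ep(197) and 210: 407
Each symbol's bit-cost is frequency × depth; summing gives 827 bits (equivalently 85 + 125 + 210 + 407).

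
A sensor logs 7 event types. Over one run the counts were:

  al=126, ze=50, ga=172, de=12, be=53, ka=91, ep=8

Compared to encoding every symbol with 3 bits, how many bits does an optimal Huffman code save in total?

Fixed-length: 3 bits × 512 symbols = 1536 bits.
Huffman merges:
ep(8) + de(12) → 20
20 + ze(50) → 70
be(53) + 70 → 123
ka(91) + 123 → 214
al(126) + ga(172) → 298
214 + 298 → 512
Huffman total = 20 + 70 + 123 + 214 + 298 + 512 = 1237 bits.
Saving = 1536 − 1237 = 299 bits.

299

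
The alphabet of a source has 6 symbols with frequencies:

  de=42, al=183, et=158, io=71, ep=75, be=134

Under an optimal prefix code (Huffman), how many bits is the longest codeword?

Merge the two lowest-weight nodes at each step:
combine de(42), io(71) → 113
combine ep(75), 113 → 188
combine be(134), et(158) → 292
combine al(183), 188 → 371
combine 292, 371 → 663
The rarest symbols sit at the bottom; the longest codeword is 4 bits.

4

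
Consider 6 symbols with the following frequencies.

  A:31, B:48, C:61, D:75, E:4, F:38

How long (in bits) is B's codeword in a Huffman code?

2

Repeatedly merge the two smallest:
combine E(4), A(31) → 35
combine 35, F(38) → 73
combine B(48), C(61) → 109
combine 73, D(75) → 148
combine 109, 148 → 257
The subtree containing B is merged 2 times, so code length = 2.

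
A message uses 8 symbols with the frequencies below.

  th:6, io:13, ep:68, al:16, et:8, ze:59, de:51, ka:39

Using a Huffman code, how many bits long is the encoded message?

686

Greedily combine the two least-frequent nodes:
combine th(6), et(8) → 14
combine io(13), 14 → 27
combine al(16), 27 → 43
combine ka(39), 43 → 82
combine de(51), ze(59) → 110
combine ep(68), 82 → 150
combine 110, 150 → 260
Total encoded bits = sum of merged weights = 14 + 27 + 43 + 82 + 110 + 150 + 260 = 686.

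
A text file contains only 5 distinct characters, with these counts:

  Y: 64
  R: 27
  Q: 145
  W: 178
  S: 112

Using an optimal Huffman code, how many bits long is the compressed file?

Merge the two smallest weights repeatedly:
R(27) + Y(64) → 91
91 + S(112) → 203
Q(145) + W(178) → 323
203 + 323 → 526
Total encoded bits = sum of merged weights = 91 + 203 + 323 + 526 = 1143.

1143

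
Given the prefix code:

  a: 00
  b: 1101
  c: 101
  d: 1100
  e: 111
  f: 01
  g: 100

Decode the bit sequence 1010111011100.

cfbd

Read left to right; each codeword is recognised as soon as it completes (prefix code):
  101→c | 01→f | 1101→b | 1100→d
Decoded message: cfbd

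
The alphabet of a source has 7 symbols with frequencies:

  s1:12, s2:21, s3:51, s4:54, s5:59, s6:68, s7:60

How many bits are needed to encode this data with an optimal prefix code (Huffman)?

Greedily combine the two least-frequent nodes:
combine s1(12), s2(21) → 33
combine 33, s3(51) → 84
combine s4(54), s5(59) → 113
combine s7(60), s6(68) → 128
combine 84, 113 → 197
combine 128, 197 → 325
Each symbol's bit-cost is frequency × depth; summing gives 880 bits (equivalently 33 + 84 + 113 + 128 + 197 + 325).

880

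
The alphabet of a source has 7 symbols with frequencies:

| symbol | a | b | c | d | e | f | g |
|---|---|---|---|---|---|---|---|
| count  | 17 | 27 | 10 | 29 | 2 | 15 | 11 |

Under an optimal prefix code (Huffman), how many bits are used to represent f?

Huffman merges, smallest pair first:
e(2) + c(10) → 12
g(11) + 12 → 23
f(15) + a(17) → 32
23 + b(27) → 50
d(29) + 32 → 61
50 + 61 → 111
The subtree containing f is merged 3 times, so code length = 3.

3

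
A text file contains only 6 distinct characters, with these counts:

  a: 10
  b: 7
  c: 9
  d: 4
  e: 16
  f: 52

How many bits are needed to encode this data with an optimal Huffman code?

Greedily combine the two least-frequent nodes:
combine d(4), b(7) → 11
combine c(9), a(10) → 19
combine 11, e(16) → 27
combine 19, 27 → 46
combine 46, f(52) → 98
Total encoded bits = sum of merged weights = 11 + 19 + 27 + 46 + 98 = 201.

201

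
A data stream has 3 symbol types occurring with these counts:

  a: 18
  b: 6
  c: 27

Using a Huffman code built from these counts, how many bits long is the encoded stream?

Merge the two smallest weights repeatedly:
merge b(6) and a(18): 24
merge 24 and c(27): 51
Total encoded bits = sum of merged weights = 24 + 51 = 75.

75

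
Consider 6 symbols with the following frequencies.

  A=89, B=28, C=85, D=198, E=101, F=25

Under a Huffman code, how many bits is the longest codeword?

Merge the two lowest-weight nodes at each step:
combine F(25), B(28) → 53
combine 53, C(85) → 138
combine A(89), E(101) → 190
combine 138, 190 → 328
combine D(198), 328 → 526
Maximum depth reached is 4.

4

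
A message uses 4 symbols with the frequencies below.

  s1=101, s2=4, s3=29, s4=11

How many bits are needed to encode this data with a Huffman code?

Merge the two smallest weights repeatedly:
merge s2(4) and s4(11): 15
merge 15 and s3(29): 44
merge 44 and s1(101): 145
Each symbol's bit-cost is frequency × depth; summing gives 204 bits (equivalently 15 + 44 + 145).

204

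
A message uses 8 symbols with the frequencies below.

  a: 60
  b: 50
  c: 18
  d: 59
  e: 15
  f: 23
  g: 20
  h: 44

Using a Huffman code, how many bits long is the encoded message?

Build the Huffman tree bottom-up:
merge e(15) and c(18): 33
merge g(20) and f(23): 43
merge 33 and 43: 76
merge h(44) and b(50): 94
merge d(59) and a(60): 119
merge 76 and 94: 170
merge 119 and 170: 289
The encoded length is the sum of every internal node's weight: 33 + 43 + 76 + 94 + 119 + 170 + 289 = 824 bits.

824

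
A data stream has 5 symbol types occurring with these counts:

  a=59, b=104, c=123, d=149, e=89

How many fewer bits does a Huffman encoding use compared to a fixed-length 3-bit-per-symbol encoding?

376

Fixed-length: 3 bits × 524 symbols = 1572 bits.
Huffman merges:
combine a(59), e(89) → 148
combine b(104), c(123) → 227
combine 148, d(149) → 297
combine 227, 297 → 524
Huffman total = 148 + 227 + 297 + 524 = 1196 bits.
Saving = 1572 − 1196 = 376 bits.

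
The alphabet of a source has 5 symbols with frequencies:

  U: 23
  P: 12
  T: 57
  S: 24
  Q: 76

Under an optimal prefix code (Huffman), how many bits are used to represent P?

4

Build the tree from the bottom:
P(12) + U(23) → 35
S(24) + 35 → 59
T(57) + 59 → 116
Q(76) + 116 → 192
P's leaf is at depth 4, giving a 4-bit codeword.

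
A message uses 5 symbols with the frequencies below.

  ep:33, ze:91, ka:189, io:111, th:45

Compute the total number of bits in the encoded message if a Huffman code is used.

996

Build the Huffman tree bottom-up:
combine ep(33), th(45) → 78
combine 78, ze(91) → 169
combine io(111), 169 → 280
combine ka(189), 280 → 469
Each symbol's bit-cost is frequency × depth; summing gives 996 bits (equivalently 78 + 169 + 280 + 469).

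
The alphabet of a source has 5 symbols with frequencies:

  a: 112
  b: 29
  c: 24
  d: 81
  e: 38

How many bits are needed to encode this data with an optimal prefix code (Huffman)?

600

Greedily combine the two least-frequent nodes:
combine c(24), b(29) → 53
combine e(38), 53 → 91
combine d(81), 91 → 172
combine a(112), 172 → 284
Each symbol's bit-cost is frequency × depth; summing gives 600 bits (equivalently 53 + 91 + 172 + 284).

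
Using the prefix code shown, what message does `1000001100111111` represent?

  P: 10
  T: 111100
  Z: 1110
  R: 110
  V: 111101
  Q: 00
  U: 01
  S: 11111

Read left to right; each codeword is recognised as soon as it completes (prefix code):
  10→P | 00→Q | 00→Q | 110→R | 01→U | 11111→S
Decoded message: PQQRUS

PQQRUS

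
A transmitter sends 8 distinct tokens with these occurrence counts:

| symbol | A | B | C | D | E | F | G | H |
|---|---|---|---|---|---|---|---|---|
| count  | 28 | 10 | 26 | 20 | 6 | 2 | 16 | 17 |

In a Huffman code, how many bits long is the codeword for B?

Huffman merges, smallest pair first:
F(2) + E(6) → 8
8 + B(10) → 18
G(16) + H(17) → 33
18 + D(20) → 38
C(26) + A(28) → 54
33 + 38 → 71
54 + 71 → 125
B sits 4 levels below the root, so its codeword is 4 bits.

4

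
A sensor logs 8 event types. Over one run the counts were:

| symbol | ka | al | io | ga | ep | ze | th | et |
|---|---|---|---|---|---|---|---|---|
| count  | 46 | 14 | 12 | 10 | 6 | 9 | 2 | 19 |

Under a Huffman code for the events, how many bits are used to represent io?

Huffman merges, smallest pair first:
combine th(2), ep(6) → 8
combine 8, ze(9) → 17
combine ga(10), io(12) → 22
combine al(14), 17 → 31
combine et(19), 22 → 41
combine 31, 41 → 72
combine ka(46), 72 → 118
The subtree containing io is merged 4 times, so code length = 4.

4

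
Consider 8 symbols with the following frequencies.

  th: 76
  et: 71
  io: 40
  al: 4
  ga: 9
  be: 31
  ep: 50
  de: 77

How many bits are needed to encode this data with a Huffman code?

978

Greedily combine the two least-frequent nodes:
combine al(4), ga(9) → 13
combine 13, be(31) → 44
combine io(40), 44 → 84
combine ep(50), et(71) → 121
combine th(76), de(77) → 153
combine 84, 121 → 205
combine 153, 205 → 358
Total encoded bits = sum of merged weights = 13 + 44 + 84 + 121 + 153 + 205 + 358 = 978.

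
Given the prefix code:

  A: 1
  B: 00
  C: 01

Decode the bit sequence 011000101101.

CABCCAC

Read left to right; each codeword is recognised as soon as it completes (prefix code):
  01→C | 1→A | 00→B | 01→C | 01→C | 1→A | 01→C
Decoded message: CABCCAC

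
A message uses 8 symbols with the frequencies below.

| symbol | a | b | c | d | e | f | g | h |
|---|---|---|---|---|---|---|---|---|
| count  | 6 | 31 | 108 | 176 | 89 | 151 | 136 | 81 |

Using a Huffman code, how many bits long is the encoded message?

2162

Build the Huffman tree bottom-up:
a(6) + b(31) → 37
37 + h(81) → 118
e(89) + c(108) → 197
118 + g(136) → 254
f(151) + d(176) → 327
197 + 254 → 451
327 + 451 → 778
Total encoded bits = sum of merged weights = 37 + 118 + 197 + 254 + 327 + 451 + 778 = 2162.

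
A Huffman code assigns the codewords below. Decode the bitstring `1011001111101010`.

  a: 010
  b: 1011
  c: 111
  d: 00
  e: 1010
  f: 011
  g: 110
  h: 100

bdcge

Read left to right; each codeword is recognised as soon as it completes (prefix code):
  1011→b | 00→d | 111→c | 110→g | 1010→e
Decoded message: bdcge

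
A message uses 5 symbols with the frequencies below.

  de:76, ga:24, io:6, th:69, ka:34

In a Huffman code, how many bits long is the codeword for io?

Huffman merges, smallest pair first:
merge io(6) and ga(24): 30
merge 30 and ka(34): 64
merge 64 and th(69): 133
merge de(76) and 133: 209
io's leaf is at depth 4, giving a 4-bit codeword.

4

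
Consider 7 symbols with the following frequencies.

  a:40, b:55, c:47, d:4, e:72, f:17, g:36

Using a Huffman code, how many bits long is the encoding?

Build the Huffman tree bottom-up:
d(4) + f(17) → 21
21 + g(36) → 57
a(40) + c(47) → 87
b(55) + 57 → 112
e(72) + 87 → 159
112 + 159 → 271
Each symbol's bit-cost is frequency × depth; summing gives 707 bits (equivalently 21 + 57 + 87 + 112 + 159 + 271).

707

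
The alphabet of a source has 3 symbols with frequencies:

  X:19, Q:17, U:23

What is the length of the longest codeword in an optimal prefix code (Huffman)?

Merge the two lowest-weight nodes at each step:
combine Q(17), X(19) → 36
combine U(23), 36 → 59
The first pair merged (Q, X) ends up deepest, at depth 2.

2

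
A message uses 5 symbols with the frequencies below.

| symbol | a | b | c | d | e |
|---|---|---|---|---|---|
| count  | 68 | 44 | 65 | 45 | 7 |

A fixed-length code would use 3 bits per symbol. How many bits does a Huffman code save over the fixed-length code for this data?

178

Fixed-length: 3 bits × 229 symbols = 687 bits.
Huffman merges:
e(7) + b(44) → 51
d(45) + 51 → 96
c(65) + a(68) → 133
96 + 133 → 229
Huffman total = 51 + 96 + 133 + 229 = 509 bits.
Saving = 687 − 509 = 178 bits.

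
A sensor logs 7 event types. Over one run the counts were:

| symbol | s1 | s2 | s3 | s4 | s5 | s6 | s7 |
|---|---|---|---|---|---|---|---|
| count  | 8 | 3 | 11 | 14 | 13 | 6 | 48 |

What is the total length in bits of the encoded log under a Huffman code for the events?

Merge the two smallest weights repeatedly:
s2(3) + s6(6) → 9
s1(8) + 9 → 17
s3(11) + s5(13) → 24
s4(14) + 17 → 31
24 + 31 → 55
s7(48) + 55 → 103
Total encoded bits = sum of merged weights = 9 + 17 + 24 + 31 + 55 + 103 = 239.

239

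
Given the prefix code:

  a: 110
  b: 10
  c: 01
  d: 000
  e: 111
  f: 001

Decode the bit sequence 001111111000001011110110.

feedfcecb

Read left to right; each codeword is recognised as soon as it completes (prefix code):
  001→f | 111→e | 111→e | 000→d | 001→f | 01→c | 111→e | 01→c | 10→b
Decoded message: feedfcecb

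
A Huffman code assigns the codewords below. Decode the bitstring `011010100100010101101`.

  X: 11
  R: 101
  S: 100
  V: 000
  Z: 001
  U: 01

Read left to right; each codeword is recognised as soon as it completes (prefix code):
  01→U | 101→R | 01→U | 001→Z | 000→V | 101→R | 01→U | 101→R
Decoded message: URUZVRUR

URUZVRUR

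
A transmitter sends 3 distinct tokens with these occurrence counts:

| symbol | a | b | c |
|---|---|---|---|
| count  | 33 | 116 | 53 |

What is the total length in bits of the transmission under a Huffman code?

Greedily combine the two least-frequent nodes:
merge a(33) and c(53): 86
merge 86 and b(116): 202
Each symbol's bit-cost is frequency × depth; summing gives 288 bits (equivalently 86 + 202).

288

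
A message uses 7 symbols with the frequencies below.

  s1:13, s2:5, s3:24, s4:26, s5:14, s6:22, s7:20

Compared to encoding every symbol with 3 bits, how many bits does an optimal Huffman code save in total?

Fixed-length: 3 bits × 124 symbols = 372 bits.
Huffman merges:
s2(5) + s1(13) → 18
s5(14) + 18 → 32
s7(20) + s6(22) → 42
s3(24) + s4(26) → 50
32 + 42 → 74
50 + 74 → 124
Huffman total = 18 + 32 + 42 + 50 + 74 + 124 = 340 bits.
Saving = 372 − 340 = 32 bits.

32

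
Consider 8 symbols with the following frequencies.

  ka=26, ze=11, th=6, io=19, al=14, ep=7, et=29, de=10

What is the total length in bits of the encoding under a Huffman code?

345

Build the Huffman tree bottom-up:
merge th(6) and ep(7): 13
merge de(10) and ze(11): 21
merge 13 and al(14): 27
merge io(19) and 21: 40
merge ka(26) and 27: 53
merge et(29) and 40: 69
merge 53 and 69: 122
Total encoded bits = sum of merged weights = 13 + 21 + 27 + 40 + 53 + 69 + 122 = 345.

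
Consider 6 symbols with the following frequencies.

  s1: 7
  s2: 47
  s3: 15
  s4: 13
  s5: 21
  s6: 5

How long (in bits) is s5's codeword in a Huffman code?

Repeatedly merge the two smallest:
s6(5) + s1(7) → 12
12 + s4(13) → 25
s3(15) + s5(21) → 36
25 + 36 → 61
s2(47) + 61 → 108
s5 sits 3 levels below the root, so its codeword is 3 bits.

3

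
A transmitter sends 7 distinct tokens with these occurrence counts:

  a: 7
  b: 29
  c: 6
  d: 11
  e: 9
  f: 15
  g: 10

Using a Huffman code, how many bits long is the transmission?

Greedily combine the two least-frequent nodes:
combine c(6), a(7) → 13
combine e(9), g(10) → 19
combine d(11), 13 → 24
combine f(15), 19 → 34
combine 24, b(29) → 53
combine 34, 53 → 87
The encoded length is the sum of every internal node's weight: 13 + 19 + 24 + 34 + 53 + 87 = 230 bits.

230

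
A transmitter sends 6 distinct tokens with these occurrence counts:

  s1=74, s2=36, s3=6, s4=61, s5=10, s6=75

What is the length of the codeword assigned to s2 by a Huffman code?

Build the tree from the bottom:
merge s3(6) and s5(10): 16
merge 16 and s2(36): 52
merge 52 and s4(61): 113
merge s1(74) and s6(75): 149
merge 113 and 149: 262
The subtree containing s2 is merged 3 times, so code length = 3.

3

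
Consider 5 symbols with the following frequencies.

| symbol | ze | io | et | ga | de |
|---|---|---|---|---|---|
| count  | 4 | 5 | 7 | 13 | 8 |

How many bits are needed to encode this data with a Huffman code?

83

Build the Huffman tree bottom-up:
merge ze(4) and io(5): 9
merge et(7) and de(8): 15
merge 9 and ga(13): 22
merge 15 and 22: 37
The encoded length is the sum of every internal node's weight: 9 + 15 + 22 + 37 = 83 bits.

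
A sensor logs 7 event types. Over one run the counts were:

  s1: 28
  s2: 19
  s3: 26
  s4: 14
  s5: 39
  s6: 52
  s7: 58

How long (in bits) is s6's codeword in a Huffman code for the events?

2

Huffman merges, smallest pair first:
combine s4(14), s2(19) → 33
combine s3(26), s1(28) → 54
combine 33, s5(39) → 72
combine s6(52), 54 → 106
combine s7(58), 72 → 130
combine 106, 130 → 236
The subtree containing s6 is merged 2 times, so code length = 2.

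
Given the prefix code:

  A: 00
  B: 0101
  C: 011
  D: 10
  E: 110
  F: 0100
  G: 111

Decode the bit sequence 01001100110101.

Read left to right; each codeword is recognised as soon as it completes (prefix code):
  0100→F | 110→E | 011→C | 0101→B
Decoded message: FECB

FECB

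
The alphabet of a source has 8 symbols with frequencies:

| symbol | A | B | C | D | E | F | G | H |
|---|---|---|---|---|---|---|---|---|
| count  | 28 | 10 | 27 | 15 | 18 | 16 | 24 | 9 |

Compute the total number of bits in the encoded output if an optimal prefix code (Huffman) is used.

Build the Huffman tree bottom-up:
merge H(9) and B(10): 19
merge D(15) and F(16): 31
merge E(18) and 19: 37
merge G(24) and C(27): 51
merge A(28) and 31: 59
merge 37 and 51: 88
merge 59 and 88: 147
Each symbol's bit-cost is frequency × depth; summing gives 432 bits (equivalently 19 + 31 + 37 + 51 + 59 + 88 + 147).

432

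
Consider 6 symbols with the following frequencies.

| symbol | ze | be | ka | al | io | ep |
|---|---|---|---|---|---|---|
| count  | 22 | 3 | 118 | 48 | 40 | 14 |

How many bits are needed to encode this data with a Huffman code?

507

Build the Huffman tree bottom-up:
combine be(3), ep(14) → 17
combine 17, ze(22) → 39
combine 39, io(40) → 79
combine al(48), 79 → 127
combine ka(118), 127 → 245
The encoded length is the sum of every internal node's weight: 17 + 39 + 79 + 127 + 245 = 507 bits.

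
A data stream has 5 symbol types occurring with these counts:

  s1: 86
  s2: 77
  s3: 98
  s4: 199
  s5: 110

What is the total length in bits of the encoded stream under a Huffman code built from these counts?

1303

Merge the two smallest weights repeatedly:
combine s2(77), s1(86) → 163
combine s3(98), s5(110) → 208
combine 163, s4(199) → 362
combine 208, 362 → 570
Total encoded bits = sum of merged weights = 163 + 208 + 362 + 570 = 1303.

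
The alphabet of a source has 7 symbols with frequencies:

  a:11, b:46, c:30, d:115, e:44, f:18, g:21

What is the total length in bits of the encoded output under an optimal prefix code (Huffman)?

Merge the two smallest weights repeatedly:
a(11) + f(18) → 29
g(21) + 29 → 50
c(30) + e(44) → 74
b(46) + 50 → 96
74 + 96 → 170
d(115) + 170 → 285
The encoded length is the sum of every internal node's weight: 29 + 50 + 74 + 96 + 170 + 285 = 704 bits.

704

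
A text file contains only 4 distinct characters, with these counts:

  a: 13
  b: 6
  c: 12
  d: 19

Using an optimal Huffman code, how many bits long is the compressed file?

99

Greedily combine the two least-frequent nodes:
b(6) + c(12) → 18
a(13) + 18 → 31
d(19) + 31 → 50
Each symbol's bit-cost is frequency × depth; summing gives 99 bits (equivalently 18 + 31 + 50).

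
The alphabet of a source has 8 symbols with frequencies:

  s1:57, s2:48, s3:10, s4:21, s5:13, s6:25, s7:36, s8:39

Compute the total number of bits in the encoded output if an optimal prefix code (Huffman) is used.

709

Merge the two smallest weights repeatedly:
merge s3(10) and s5(13): 23
merge s4(21) and 23: 44
merge s6(25) and s7(36): 61
merge s8(39) and 44: 83
merge s2(48) and s1(57): 105
merge 61 and 83: 144
merge 105 and 144: 249
Total encoded bits = sum of merged weights = 23 + 44 + 61 + 83 + 105 + 144 + 249 = 709.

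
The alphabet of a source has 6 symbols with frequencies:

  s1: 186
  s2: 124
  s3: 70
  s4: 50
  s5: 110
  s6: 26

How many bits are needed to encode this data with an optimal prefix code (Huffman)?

Greedily combine the two least-frequent nodes:
merge s6(26) and s4(50): 76
merge s3(70) and 76: 146
merge s5(110) and s2(124): 234
merge 146 and s1(186): 332
merge 234 and 332: 566
Each symbol's bit-cost is frequency × depth; summing gives 1354 bits (equivalently 76 + 146 + 234 + 332 + 566).

1354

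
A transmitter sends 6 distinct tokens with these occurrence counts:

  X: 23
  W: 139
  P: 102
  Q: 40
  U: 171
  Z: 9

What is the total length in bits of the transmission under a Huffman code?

Build the Huffman tree bottom-up:
Z(9) + X(23) → 32
32 + Q(40) → 72
72 + P(102) → 174
W(139) + U(171) → 310
174 + 310 → 484
Total encoded bits = sum of merged weights = 32 + 72 + 174 + 310 + 484 = 1072.

1072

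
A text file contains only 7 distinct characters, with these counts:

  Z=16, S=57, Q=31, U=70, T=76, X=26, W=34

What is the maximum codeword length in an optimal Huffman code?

Merge the two lowest-weight nodes at each step:
merge Z(16) and X(26): 42
merge Q(31) and W(34): 65
merge 42 and S(57): 99
merge 65 and U(70): 135
merge T(76) and 99: 175
merge 135 and 175: 310
Maximum depth reached is 4.

4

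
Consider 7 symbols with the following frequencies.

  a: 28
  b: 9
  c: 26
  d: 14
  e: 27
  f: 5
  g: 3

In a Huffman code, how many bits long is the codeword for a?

2

Build the tree from the bottom:
combine g(3), f(5) → 8
combine 8, b(9) → 17
combine d(14), 17 → 31
combine c(26), e(27) → 53
combine a(28), 31 → 59
combine 53, 59 → 112
The subtree containing a is merged 2 times, so code length = 2.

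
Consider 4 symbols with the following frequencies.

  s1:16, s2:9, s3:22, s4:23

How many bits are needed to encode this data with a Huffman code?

Merge the two smallest weights repeatedly:
combine s2(9), s1(16) → 25
combine s3(22), s4(23) → 45
combine 25, 45 → 70
Each symbol's bit-cost is frequency × depth; summing gives 140 bits (equivalently 25 + 45 + 70).

140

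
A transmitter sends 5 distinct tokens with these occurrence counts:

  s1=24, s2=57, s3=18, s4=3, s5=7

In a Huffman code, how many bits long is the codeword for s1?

2

Build the tree from the bottom:
combine s4(3), s5(7) → 10
combine 10, s3(18) → 28
combine s1(24), 28 → 52
combine 52, s2(57) → 109
The subtree containing s1 is merged 2 times, so code length = 2.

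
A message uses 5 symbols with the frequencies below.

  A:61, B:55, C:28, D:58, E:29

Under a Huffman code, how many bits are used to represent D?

Repeatedly merge the two smallest:
C(28) + E(29) → 57
B(55) + 57 → 112
D(58) + A(61) → 119
112 + 119 → 231
The subtree containing D is merged 2 times, so code length = 2.

2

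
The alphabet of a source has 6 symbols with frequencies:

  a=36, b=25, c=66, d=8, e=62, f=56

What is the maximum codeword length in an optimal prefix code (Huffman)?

4

Merge the two lowest-weight nodes at each step:
combine d(8), b(25) → 33
combine 33, a(36) → 69
combine f(56), e(62) → 118
combine c(66), 69 → 135
combine 118, 135 → 253
Maximum depth reached is 4.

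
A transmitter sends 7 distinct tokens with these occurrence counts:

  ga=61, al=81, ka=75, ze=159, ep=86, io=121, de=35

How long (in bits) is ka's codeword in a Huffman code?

Repeatedly merge the two smallest:
merge de(35) and ga(61): 96
merge ka(75) and al(81): 156
merge ep(86) and 96: 182
merge io(121) and 156: 277
merge ze(159) and 182: 341
merge 277 and 341: 618
ka's leaf is at depth 3, giving a 3-bit codeword.

3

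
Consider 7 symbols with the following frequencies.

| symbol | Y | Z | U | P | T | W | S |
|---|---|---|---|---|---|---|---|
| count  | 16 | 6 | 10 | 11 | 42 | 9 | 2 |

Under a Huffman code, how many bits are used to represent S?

Build the tree from the bottom:
combine S(2), Z(6) → 8
combine 8, W(9) → 17
combine U(10), P(11) → 21
combine Y(16), 17 → 33
combine 21, 33 → 54
combine T(42), 54 → 96
S sits 5 levels below the root, so its codeword is 5 bits.

5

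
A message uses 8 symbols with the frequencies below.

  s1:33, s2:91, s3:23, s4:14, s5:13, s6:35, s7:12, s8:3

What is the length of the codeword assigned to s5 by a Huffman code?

4

Huffman merges, smallest pair first:
s8(3) + s7(12) → 15
s5(13) + s4(14) → 27
15 + s3(23) → 38
27 + s1(33) → 60
s6(35) + 38 → 73
60 + 73 → 133
s2(91) + 133 → 224
The subtree containing s5 is merged 4 times, so code length = 4.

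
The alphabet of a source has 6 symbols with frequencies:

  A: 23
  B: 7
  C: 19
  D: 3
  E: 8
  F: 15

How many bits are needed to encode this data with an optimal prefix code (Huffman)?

178

Build the Huffman tree bottom-up:
D(3) + B(7) → 10
E(8) + 10 → 18
F(15) + 18 → 33
C(19) + A(23) → 42
33 + 42 → 75
Total encoded bits = sum of merged weights = 10 + 18 + 33 + 42 + 75 = 178.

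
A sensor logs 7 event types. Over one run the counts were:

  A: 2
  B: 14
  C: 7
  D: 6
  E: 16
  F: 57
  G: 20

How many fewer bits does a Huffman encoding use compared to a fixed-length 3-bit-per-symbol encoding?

Fixed-length: 3 bits × 122 symbols = 366 bits.
Huffman merges:
A(2) + D(6) → 8
C(7) + 8 → 15
B(14) + 15 → 29
E(16) + G(20) → 36
29 + 36 → 65
F(57) + 65 → 122
Huffman total = 8 + 15 + 29 + 36 + 65 + 122 = 275 bits.
Saving = 366 − 275 = 91 bits.

91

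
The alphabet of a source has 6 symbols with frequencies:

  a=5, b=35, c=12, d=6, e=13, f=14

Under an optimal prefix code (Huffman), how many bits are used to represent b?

Huffman merges, smallest pair first:
merge a(5) and d(6): 11
merge 11 and c(12): 23
merge e(13) and f(14): 27
merge 23 and 27: 50
merge b(35) and 50: 85
b is a child of the root — depth 1, so its codeword is a single bit.

1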